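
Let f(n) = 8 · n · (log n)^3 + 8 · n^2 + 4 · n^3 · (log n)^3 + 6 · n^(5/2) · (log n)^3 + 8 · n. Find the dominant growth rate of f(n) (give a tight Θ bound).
f(n) ∈ Θ(n^3 · (log n)^3)

Compare the terms by growth order. For large n, n^a · (log n)^b dominates n^a' · (log n)^b' iff a > a', or (a = a' and b > b'). Ranking the 5 terms shows the dominant one is 4 · n^3 · (log n)^3. Hence f(n) ∈ Θ(n^3 · (log n)^3).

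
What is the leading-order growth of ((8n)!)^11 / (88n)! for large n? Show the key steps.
((8n)!)^11/(88n)! ~ ((2π·8n)^(10/2) / sqrt(11)) · 11^(−11·8n)  →  0

Write N = 8n. Stirling: N! ~ sqrt(2π N)(N/e)^N and (11N)! ~ sqrt(2π·11N)·(11N/e)^(11N).
  (N!)^11/(11N)! ~ (2π N)^(11/2) (N/e)^(11N) / [sqrt(2π·11N) (11N/e)^(11N)]
     = (2π N)^(11/2) / sqrt(2π·11N) · (N/(11N))^(11N)
     = (2π N)^((11−1)/2) / sqrt(11) · 11^(−11N).
Since 11^11 > 1, the factor 11^(−11N) decays exponentially, so the ratio → 0. Substituting N = 8n gives the stated form.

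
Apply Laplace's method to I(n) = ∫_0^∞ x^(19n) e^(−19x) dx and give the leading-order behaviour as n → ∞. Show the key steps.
I(n) ~ (sqrt(2π·19n) / 19) · (19n/(19e))^(19n)

Write the integrand as exp(19n ln x − 19x) and set f(x) = 19n ln x − 19x. Then f'(x) = 19n/x − 19 = 0 at x* = 19n/19, and f''(x*) = −19n/x*^2 = −19^2/(19n). Laplace's method (interior maximum) gives
  I(n) ~ e^(f(x*)) · sqrt(2π / |f''(x*)|)
        = exp(19n ln(19n/19) − 19n) · sqrt(2π · 19n / 19^2)
        = (19n/19)^(19n) e^(−19n) · sqrt(2π·19n) / 19
        = (sqrt(2π·19n) / 19) · (19n/(19e))^(19n).
This matches Γ(19n+1)/19^(19n+1) with Stirling applied to Γ.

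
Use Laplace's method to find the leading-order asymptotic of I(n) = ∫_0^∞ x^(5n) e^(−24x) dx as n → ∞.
I(n) ~ (sqrt(2π·5n) / 24) · (5n/(24e))^(5n)

Write the integrand as exp(5n ln x − 24x) and set f(x) = 5n ln x − 24x. Then f'(x) = 5n/x − 24 = 0 at x* = 5n/24, and f''(x*) = −5n/x*^2 = −24^2/(5n). Laplace's method (interior maximum) gives
  I(n) ~ e^(f(x*)) · sqrt(2π / |f''(x*)|)
        = exp(5n ln(5n/24) − 5n) · sqrt(2π · 5n / 24^2)
        = (5n/24)^(5n) e^(−5n) · sqrt(2π·5n) / 24
        = (sqrt(2π·5n) / 24) · (5n/(24e))^(5n).
This matches Γ(5n+1)/24^(5n+1) with Stirling applied to Γ.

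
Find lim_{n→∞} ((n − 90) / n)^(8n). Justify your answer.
lim = e^(−720)

Rewrite as (1 − 90/n)^(8n). By the standard limit (1 + x/n)^n → e^x, we have (1 − 90/n)^n → e^(−90), and raising to the 8th power gives e^(−720).
More precisely, ln[(1 − 90/n)^(8n)] = 8n · ln(1 − 90/n) = 8n · (-90/n + O(1/n^2)) = -720 + O(1/n) → -720.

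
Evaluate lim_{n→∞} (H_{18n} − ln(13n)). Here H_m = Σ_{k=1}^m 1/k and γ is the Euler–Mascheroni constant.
lim = ln(18/13) + γ

By Euler-Maclaurin, H_m = ln m + γ + O(1/m). So
  H_{18n} − ln(13n) = ln(18n) + γ − ln(13n) + O(1/n)
                       = ln(18/13) + γ + O(1/n).
Hence the limit is ln(18/13) + γ.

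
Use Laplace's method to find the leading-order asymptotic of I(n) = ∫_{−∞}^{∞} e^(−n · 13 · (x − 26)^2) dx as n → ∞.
I(n) = sqrt(π/(13n))

Here φ(x) = 13 · (x − 26)^2 has its unique minimum at x* = 26 with φ(x*) = 0 and φ''(x*) = 26. Laplace's method gives
  I(n) ~ e^(−n φ(x*)) · sqrt(2π / (n · φ''(x*))) = sqrt(2π / (26n)) = sqrt(π/(13n)).
This is exact: substituting u = (x − 26)·sqrt(13n) gives I(n) = (1/sqrt(13n)) ∫_{−∞}^{∞} e^(−u^2) du = sqrt(π/(13n)).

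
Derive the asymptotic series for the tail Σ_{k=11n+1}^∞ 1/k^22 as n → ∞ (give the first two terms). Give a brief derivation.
Σ_{k>11n} 1/k^22 = 1/(21 · (11n)^21) − 1/(2 · (11n)^22) + O(1/(11n)^23)

Compare to the integral: ∫_{11n}^∞ x^(−22) dx = [−x^(−21)/21]_{11n}^∞ = 1/((22−1)·(11n)^21). The Euler-Maclaurin correction adds −f(11n)/2 = −1/(2·(11n)^22). Euler-Maclaurin then gives
  Σ_{k>11n} 1/k^22 = ∫_{11n}^∞ dx/x^22 − 1/(2·(11n)^22) + O(1/(11n)^23).
(Equivalently this is ζ(22) − Σ_{k≤11n} 1/k^22.)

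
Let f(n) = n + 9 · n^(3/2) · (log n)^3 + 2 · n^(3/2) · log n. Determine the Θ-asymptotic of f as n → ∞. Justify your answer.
f(n) ∈ Θ(n^(3/2) · (log n)^3)

Compare the terms by growth order. For large n, n^a · (log n)^b dominates n^a' · (log n)^b' iff a > a', or (a = a' and b > b'). Ranking the 3 terms shows the dominant one is 9 · n^(3/2) · (log n)^3. Hence f(n) ∈ Θ(n^(3/2) · (log n)^3).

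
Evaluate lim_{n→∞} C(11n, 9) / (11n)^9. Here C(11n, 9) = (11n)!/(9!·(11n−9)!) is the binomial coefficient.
lim = 1/9! = 1/362880

With N = 11n → ∞: C(N, 9) / N^9 = [N(N−1)…(N−8)] / (9! · N^9) = (1/9!) · 1 · (1 − 1/(11n)) · … · (1 − 8/(11n)). Each factor → 1 as N → ∞, so the limit is 1/9! = 1/362880.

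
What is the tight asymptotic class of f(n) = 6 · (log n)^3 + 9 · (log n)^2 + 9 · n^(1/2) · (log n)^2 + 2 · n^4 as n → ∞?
f(n) ∈ Θ(n^4)

Compare the terms by growth order. For large n, n^a · (log n)^b dominates n^a' · (log n)^b' iff a > a', or (a = a' and b > b'). Ranking the 4 terms shows the dominant one is 2 · n^4. Hence f(n) ∈ Θ(n^4).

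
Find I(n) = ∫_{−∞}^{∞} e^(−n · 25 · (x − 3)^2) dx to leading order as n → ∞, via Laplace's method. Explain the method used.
I(n) = sqrt(π/(25n))

Here φ(x) = 25 · (x − 3)^2 has its unique minimum at x* = 3 with φ(x*) = 0 and φ''(x*) = 50. Laplace's method gives
  I(n) ~ e^(−n φ(x*)) · sqrt(2π / (n · φ''(x*))) = sqrt(2π / (50n)) = sqrt(π/(25n)).
This is exact: substituting u = (x − 3)·sqrt(25n) gives I(n) = (1/sqrt(25n)) ∫_{−∞}^{∞} e^(−u^2) du = sqrt(π/(25n)).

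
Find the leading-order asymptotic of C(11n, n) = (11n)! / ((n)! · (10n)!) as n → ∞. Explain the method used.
C(11n, n) ~ (285311670611/10000000000)^(n) · sqrt(11/(20π·n))

Write N = n. Apply Stirling to each factorial:
  (11N)! ~ sqrt(2π·11N) · (11N/e)^(11N),
  N! ~ sqrt(2π N) · (N/e)^N,
  (10N)! ~ sqrt(2π·10N) · (10N/e)^(10N).
The exponential factors combine to (11N)^(11N) / (N^N · (10N)^(10N)) = 11^(11N)/10^(10N) = (11^11/10^10)^N = (285311670611/10000000000)^N.
The square-root prefactors combine to sqrt(2π·11N) / (sqrt(2π N)·sqrt(2π·10N)) = sqrt(11 / (2π·10·N)) = sqrt(11/(20π·n)).
Substituting N = n: C(11n, n) ~ (285311670611/10000000000)^(n) · sqrt(11/(20π·n)).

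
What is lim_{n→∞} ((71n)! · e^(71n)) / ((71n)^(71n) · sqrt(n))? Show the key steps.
lim = sqrt(2π·71)

Stirling: (71n)! ~ sqrt(2π·71n) · (71n/e)^(71n). Hence
  (71n)! · e^(71n) / (71n)^(71n) ~ sqrt(2π·71n).
Dividing by sqrt(n): sqrt(2π·71n) / sqrt(n) = sqrt(2π·71) · n^((1−1)/2), so the limit is sqrt(2π·71).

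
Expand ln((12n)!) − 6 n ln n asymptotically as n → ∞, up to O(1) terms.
ln((12n)!) − 6 n ln n = 6 n ln n + 12(ln 12 − 1) n + (1/2) ln(2π·12n) + O(1/n)

Stirling: ln((12n)!) = 12n ln(12n) − 12n + (1/2) ln(2π·12n) + O(1/n).
Expand 12n ln(12n) = 12n (ln n + ln 12) = 12n ln n + 12n ln 12.
Subtract 6n ln n: leading term is (12 − 6) n ln n = 6 n ln n. The next term is 12n ln 12 − 12n = 12(ln 12 − 1) n. Then the (1/2) ln(2π·12n) correction.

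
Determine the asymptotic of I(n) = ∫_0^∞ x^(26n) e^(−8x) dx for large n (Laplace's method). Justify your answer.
I(n) ~ (sqrt(2π·26n) / 8) · (26n/(8e))^(26n)

Write the integrand as exp(26n ln x − 8x) and set f(x) = 26n ln x − 8x. Then f'(x) = 26n/x − 8 = 0 at x* = 26n/8, and f''(x*) = −26n/x*^2 = −8^2/(26n). Laplace's method (interior maximum) gives
  I(n) ~ e^(f(x*)) · sqrt(2π / |f''(x*)|)
        = exp(26n ln(26n/8) − 26n) · sqrt(2π · 26n / 8^2)
        = (26n/8)^(26n) e^(−26n) · sqrt(2π·26n) / 8
        = (sqrt(2π·26n) / 8) · (26n/(8e))^(26n).
This matches Γ(26n+1)/8^(26n+1) with Stirling applied to Γ.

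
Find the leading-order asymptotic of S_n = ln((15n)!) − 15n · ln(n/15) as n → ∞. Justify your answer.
S_n ~ 15n · (ln 225 − 1) + O(ln n)

Stirling: ln((15n)!) = 15n ln(15n) − 15n + O(ln n).
  S_n = 15n ln(15n) − 15n − 15n ln(n/15) + O(ln n)
      = 15n ln(15n) − 15n ln n + 15n ln 15 − 15n + O(ln n)
      = 15n ln 15 + 15n ln 15 − 15n + O(ln n)
      = 15n (ln 225 − 1) + O(ln n).
Numerically ln(225) − 1 ≈ 4.4161.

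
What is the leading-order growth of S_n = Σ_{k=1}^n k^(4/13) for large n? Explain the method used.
S_n ~ (13/17) · n^(17/13)

Integral comparison: Σ_{k=1}^n k^(4/13) = ∫_0^n x^(4/13) dx + O(n^(4/13)). The integral is n^(1 + 4/13) / (1 + 4/13) = n^((4+13)/13) / ((4+13)/13) = (13/17) · n^(17/13).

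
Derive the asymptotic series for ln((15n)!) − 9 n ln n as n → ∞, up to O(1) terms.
ln((15n)!) − 9 n ln n = 6 n ln n + 15(ln 15 − 1) n + (1/2) ln(2π·15n) + O(1/n)

Stirling: ln((15n)!) = 15n ln(15n) − 15n + (1/2) ln(2π·15n) + O(1/n).
Expand 15n ln(15n) = 15n (ln n + ln 15) = 15n ln n + 15n ln 15.
Subtract 9n ln n: leading term is (15 − 9) n ln n = 6 n ln n. The next term is 15n ln 15 − 15n = 15(ln 15 − 1) n. Then the (1/2) ln(2π·15n) correction.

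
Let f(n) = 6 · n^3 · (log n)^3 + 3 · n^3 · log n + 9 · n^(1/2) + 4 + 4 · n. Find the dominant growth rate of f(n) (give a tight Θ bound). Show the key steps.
f(n) ∈ Θ(n^3 · (log n)^3)

Compare the terms by growth order. For large n, n^a · (log n)^b dominates n^a' · (log n)^b' iff a > a', or (a = a' and b > b'). Ranking the 5 terms shows the dominant one is 6 · n^3 · (log n)^3. Hence f(n) ∈ Θ(n^3 · (log n)^3).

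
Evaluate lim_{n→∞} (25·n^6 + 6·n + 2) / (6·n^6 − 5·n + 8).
lim = 25/6

For large n the leading n^6 terms dominate both numerator and denominator. Dividing top and bottom by n^6, every other term tends to 0, leaving 25/6.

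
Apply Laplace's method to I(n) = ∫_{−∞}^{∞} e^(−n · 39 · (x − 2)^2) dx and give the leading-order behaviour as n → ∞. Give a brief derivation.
I(n) = sqrt(π/(39n))

Here φ(x) = 39 · (x − 2)^2 has its unique minimum at x* = 2 with φ(x*) = 0 and φ''(x*) = 78. Laplace's method gives
  I(n) ~ e^(−n φ(x*)) · sqrt(2π / (n · φ''(x*))) = sqrt(2π / (78n)) = sqrt(π/(39n)).
This is exact: substituting u = (x − 2)·sqrt(39n) gives I(n) = (1/sqrt(39n)) ∫_{−∞}^{∞} e^(−u^2) du = sqrt(π/(39n)).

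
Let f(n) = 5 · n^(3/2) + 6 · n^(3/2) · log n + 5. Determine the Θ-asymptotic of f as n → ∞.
f(n) ∈ Θ(n^(3/2) · log n)

Compare the terms by growth order. For large n, n^a · (log n)^b dominates n^a' · (log n)^b' iff a > a', or (a = a' and b > b'). Ranking the 3 terms shows the dominant one is 6 · n^(3/2) · log n. Hence f(n) ∈ Θ(n^(3/2) · log n).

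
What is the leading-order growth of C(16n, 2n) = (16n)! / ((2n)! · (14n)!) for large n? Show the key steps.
C(16n, 2n) ~ (16777216/823543)^(2n) · sqrt(4/(7π·2n))

Write N = 2n. Apply Stirling to each factorial:
  (8N)! ~ sqrt(2π·8N) · (8N/e)^(8N),
  N! ~ sqrt(2π N) · (N/e)^N,
  (7N)! ~ sqrt(2π·7N) · (7N/e)^(7N).
The exponential factors combine to (8N)^(8N) / (N^N · (7N)^(7N)) = 8^(8N)/7^(7N) = (8^8/7^7)^N = (16777216/823543)^N.
The square-root prefactors combine to sqrt(2π·8N) / (sqrt(2π N)·sqrt(2π·7N)) = sqrt(8 / (2π·7·N)) = sqrt(4/(7π·2n)).
Substituting N = 2n: C(16n, 2n) ~ (16777216/823543)^(2n) · sqrt(4/(7π·2n)).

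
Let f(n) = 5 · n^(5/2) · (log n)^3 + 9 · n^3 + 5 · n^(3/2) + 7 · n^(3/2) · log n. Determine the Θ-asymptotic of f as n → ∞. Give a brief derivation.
f(n) ∈ Θ(n^3)

Compare the terms by growth order. For large n, n^a · (log n)^b dominates n^a' · (log n)^b' iff a > a', or (a = a' and b > b'). Ranking the 4 terms shows the dominant one is 9 · n^3. Hence f(n) ∈ Θ(n^3).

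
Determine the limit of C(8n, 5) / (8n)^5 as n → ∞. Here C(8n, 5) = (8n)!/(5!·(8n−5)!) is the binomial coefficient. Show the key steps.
lim = 1/5! = 1/120

With N = 8n → ∞: C(N, 5) / N^5 = [N(N−1)…(N−4)] / (5! · N^5) = (1/5!) · 1 · (1 − 1/(8n)) · (1 − 2/(8n)) · (1 − 3/(8n)) · (1 − 4/(8n)). Each factor → 1 as N → ∞, so the limit is 1/5! = 1/120.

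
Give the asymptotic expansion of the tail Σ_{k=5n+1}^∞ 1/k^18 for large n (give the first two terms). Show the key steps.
Σ_{k>5n} 1/k^18 = 1/(17 · (5n)^17) − 1/(2 · (5n)^18) + O(1/(5n)^19)

Compare to the integral: ∫_{5n}^∞ x^(−18) dx = [−x^(−17)/17]_{5n}^∞ = 1/((18−1)·(5n)^17). The Euler-Maclaurin correction adds −f(5n)/2 = −1/(2·(5n)^18). Euler-Maclaurin then gives
  Σ_{k>5n} 1/k^18 = ∫_{5n}^∞ dx/x^18 − 1/(2·(5n)^18) + O(1/(5n)^19).
(Equivalently this is ζ(18) − Σ_{k≤5n} 1/k^18.)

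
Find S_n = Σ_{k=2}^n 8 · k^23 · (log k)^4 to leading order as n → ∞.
S_n ~ n^24 · (log n)^4 / 3

By integral comparison, S_n = ∫_1^n 8 · x^23 · (log x)^4 dx + O(n^23 · (log n)^4). For the integral, the leading term of ∫_1^n x^23 (log x)^4 dx is n^24/24 · (log n)^4 (by repeated integration by parts; each step lowers the log-exponent and produces a relatively O(1/log n) correction). Hence S_n ~ n^24 · (log n)^4 / 3.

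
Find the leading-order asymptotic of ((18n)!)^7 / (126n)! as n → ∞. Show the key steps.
((18n)!)^7/(126n)! ~ ((2π·18n)^(6/2) / sqrt(7)) · 7^(−7·18n)  →  0

Write N = 18n. Stirling: N! ~ sqrt(2π N)(N/e)^N and (7N)! ~ sqrt(2π·7N)·(7N/e)^(7N).
  (N!)^7/(7N)! ~ (2π N)^(7/2) (N/e)^(7N) / [sqrt(2π·7N) (7N/e)^(7N)]
     = (2π N)^(7/2) / sqrt(2π·7N) · (N/(7N))^(7N)
     = (2π N)^((7−1)/2) / sqrt(7) · 7^(−7N).
Since 7^7 > 1, the factor 7^(−7N) decays exponentially, so the ratio → 0. Substituting N = 18n gives the stated form.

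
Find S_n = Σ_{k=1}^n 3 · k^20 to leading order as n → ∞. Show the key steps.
S_n ~ n^21 / 7

By integral comparison (Euler-Maclaurin), Σ_{k=1}^n 3 · k^20 = 3 · ∫_0^n x^20 dx + O(n^20) = 3 · n^21/21 = n^21 / 7 + O(n^20). (Equivalently, Faulhaber's formula gives the same leading term.)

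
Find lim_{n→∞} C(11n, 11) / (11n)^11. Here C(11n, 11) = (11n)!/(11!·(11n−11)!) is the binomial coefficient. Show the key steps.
lim = 1/11! = 1/39916800

With N = 11n → ∞: C(N, 11) / N^11 = [N(N−1)…(N−10)] / (11! · N^11) = (1/11!) · 1 · (1 − 1/(11n)) · … · (1 − 10/(11n)). Each factor → 1 as N → ∞, so the limit is 1/11! = 1/39916800.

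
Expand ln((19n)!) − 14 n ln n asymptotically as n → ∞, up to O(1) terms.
ln((19n)!) − 14 n ln n = 5 n ln n + 19(ln 19 − 1) n + (1/2) ln(2π·19n) + O(1/n)

Stirling: ln((19n)!) = 19n ln(19n) − 19n + (1/2) ln(2π·19n) + O(1/n).
Expand 19n ln(19n) = 19n (ln n + ln 19) = 19n ln n + 19n ln 19.
Subtract 14n ln n: leading term is (19 − 14) n ln n = 5 n ln n. The next term is 19n ln 19 − 19n = 19(ln 19 − 1) n. Then the (1/2) ln(2π·19n) correction.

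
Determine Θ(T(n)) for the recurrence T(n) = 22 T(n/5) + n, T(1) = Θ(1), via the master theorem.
T(n) = Θ(n^(log_5 22))

Master theorem: compare f(n) = n to n^(log_5 22) where log_5 22 ≈ 1.921. Since 1 < log_5 22, we have f(n) = O(n^(log_5 22 − ε)) for some ε > 0 — Case 1. Hence T(n) = Θ(n^(log_5 22)).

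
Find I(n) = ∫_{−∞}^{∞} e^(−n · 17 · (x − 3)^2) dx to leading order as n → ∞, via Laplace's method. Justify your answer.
I(n) = sqrt(π/(17n))

Here φ(x) = 17 · (x − 3)^2 has its unique minimum at x* = 3 with φ(x*) = 0 and φ''(x*) = 34. Laplace's method gives
  I(n) ~ e^(−n φ(x*)) · sqrt(2π / (n · φ''(x*))) = sqrt(2π / (34n)) = sqrt(π/(17n)).
This is exact: substituting u = (x − 3)·sqrt(17n) gives I(n) = (1/sqrt(17n)) ∫_{−∞}^{∞} e^(−u^2) du = sqrt(π/(17n)).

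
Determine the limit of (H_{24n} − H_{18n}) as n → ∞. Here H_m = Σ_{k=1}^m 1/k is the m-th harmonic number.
lim = ln(24/18) = ln(4/3)

Euler-Maclaurin gives H_m = ln m + γ + 1/(2m) + O(1/m^2). The γ and O(1/m) terms cancel in the difference:
  H_{24n} − H_{18n} = ln(24n) − ln(18n) + O(1/n) = ln(24/18) + O(1/n).
Hence the limit is ln(24/18) = ln(4/3).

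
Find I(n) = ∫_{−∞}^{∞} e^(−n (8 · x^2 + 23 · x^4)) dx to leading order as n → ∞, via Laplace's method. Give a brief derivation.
I(n) ~ sqrt(π/(8n))

φ(x) = 8 · x^2 + 23 · x^4 has its unique global minimum at x* = 0 (since φ'(x) = 16x + 92x^3 = 0 only at x = 0 for real x with both coefficients positive, and φ → ∞ as |x| → ∞). At x* = 0, φ(0) = 0 and φ''(0) = 16. Laplace's method then gives
  I(n) ~ sqrt(2π / (n · φ''(0))) · e^(−n φ(0)) = sqrt(2π / (16n)) = sqrt(π/(8n)).
The 23 · x^4 term contributes only at subleading order (an O(1/n) relative correction).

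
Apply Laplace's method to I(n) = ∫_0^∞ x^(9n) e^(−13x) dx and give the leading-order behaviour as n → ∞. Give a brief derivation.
I(n) ~ (sqrt(2π·9n) / 13) · (9n/(13e))^(9n)

Write the integrand as exp(9n ln x − 13x) and set f(x) = 9n ln x − 13x. Then f'(x) = 9n/x − 13 = 0 at x* = 9n/13, and f''(x*) = −9n/x*^2 = −13^2/(9n). Laplace's method (interior maximum) gives
  I(n) ~ e^(f(x*)) · sqrt(2π / |f''(x*)|)
        = exp(9n ln(9n/13) − 9n) · sqrt(2π · 9n / 13^2)
        = (9n/13)^(9n) e^(−9n) · sqrt(2π·9n) / 13
        = (sqrt(2π·9n) / 13) · (9n/(13e))^(9n).
This matches Γ(9n+1)/13^(9n+1) with Stirling applied to Γ.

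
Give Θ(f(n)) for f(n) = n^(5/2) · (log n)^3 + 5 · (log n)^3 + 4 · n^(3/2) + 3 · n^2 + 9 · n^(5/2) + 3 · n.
f(n) ∈ Θ(n^(5/2) · (log n)^3)

Compare the terms by growth order. For large n, n^a · (log n)^b dominates n^a' · (log n)^b' iff a > a', or (a = a' and b > b'). Ranking the 6 terms shows the dominant one is n^(5/2) · (log n)^3. Hence f(n) ∈ Θ(n^(5/2) · (log n)^3).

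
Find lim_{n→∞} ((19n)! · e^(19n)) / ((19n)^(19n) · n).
lim = 0

Stirling: (19n)! ~ sqrt(2π·19n) · (19n/e)^(19n). Hence
  (19n)! · e^(19n) / (19n)^(19n) ~ sqrt(2π·19n).
Dividing by n: sqrt(2π·19n) / n = sqrt(2π·19) · n^((1−2)/2), so the expression behaves like sqrt(2π·19) · n^((1−2)/2) → 0.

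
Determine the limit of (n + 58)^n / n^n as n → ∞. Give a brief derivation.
lim = e^58

Rewrite as (1 + 58/n)^(n). By the standard limit (1 + x/n)^n → e^x, we have (1 + 58/n)^n → e^58, and raising to the 1st power gives e^58.
More precisely, ln[(1 + 58/n)^(n)] = n · ln(1 + 58/n) = n · (58/n + O(1/n^2)) = 58 + O(1/n) → 58.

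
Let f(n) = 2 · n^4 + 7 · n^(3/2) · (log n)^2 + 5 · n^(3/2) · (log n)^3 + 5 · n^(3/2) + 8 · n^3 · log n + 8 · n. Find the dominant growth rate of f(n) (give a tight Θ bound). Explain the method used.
f(n) ∈ Θ(n^4)

Compare the terms by growth order. For large n, n^a · (log n)^b dominates n^a' · (log n)^b' iff a > a', or (a = a' and b > b'). Ranking the 6 terms shows the dominant one is 2 · n^4. Hence f(n) ∈ Θ(n^4).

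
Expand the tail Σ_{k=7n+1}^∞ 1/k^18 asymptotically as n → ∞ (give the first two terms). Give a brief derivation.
Σ_{k>7n} 1/k^18 = 1/(17 · (7n)^17) − 1/(2 · (7n)^18) + O(1/(7n)^19)

Compare to the integral: ∫_{7n}^∞ x^(−18) dx = [−x^(−17)/17]_{7n}^∞ = 1/((18−1)·(7n)^17). The Euler-Maclaurin correction adds −f(7n)/2 = −1/(2·(7n)^18). Euler-Maclaurin then gives
  Σ_{k>7n} 1/k^18 = ∫_{7n}^∞ dx/x^18 − 1/(2·(7n)^18) + O(1/(7n)^19).
(Equivalently this is ζ(18) − Σ_{k≤7n} 1/k^18.)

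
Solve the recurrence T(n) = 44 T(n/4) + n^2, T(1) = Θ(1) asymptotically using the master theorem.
T(n) = Θ(n^(log_4 44))

Master theorem: compare f(n) = n^2 to n^(log_4 44) where log_4 44 ≈ 2.730. Since 2 < log_4 44, we have f(n) = O(n^(log_4 44 − ε)) for some ε > 0 — Case 1. Hence T(n) = Θ(n^(log_4 44)).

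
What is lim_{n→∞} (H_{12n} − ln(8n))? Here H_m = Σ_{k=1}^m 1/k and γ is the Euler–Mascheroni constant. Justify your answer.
lim = ln(3/2) + γ

By Euler-Maclaurin, H_m = ln m + γ + O(1/m). So
  H_{12n} − ln(8n) = ln(12n) + γ − ln(8n) + O(1/n)
                       = ln(12/8) + γ + O(1/n).
Hence the limit is ln(12/8) + γ (= ln(3/2)).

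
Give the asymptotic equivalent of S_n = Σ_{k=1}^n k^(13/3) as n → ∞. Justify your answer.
S_n ~ (3/16) · n^(16/3)

Integral comparison: Σ_{k=1}^n k^(13/3) = ∫_0^n x^(13/3) dx + O(n^(13/3)). The integral is n^(1 + 13/3) / (1 + 13/3) = n^((13+3)/3) / ((13+3)/3) = (3/16) · n^(16/3).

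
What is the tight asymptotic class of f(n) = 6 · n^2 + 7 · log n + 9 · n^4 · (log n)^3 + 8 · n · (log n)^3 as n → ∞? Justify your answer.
f(n) ∈ Θ(n^4 · (log n)^3)

Compare the terms by growth order. For large n, n^a · (log n)^b dominates n^a' · (log n)^b' iff a > a', or (a = a' and b > b'). Ranking the 4 terms shows the dominant one is 9 · n^4 · (log n)^3. Hence f(n) ∈ Θ(n^4 · (log n)^3).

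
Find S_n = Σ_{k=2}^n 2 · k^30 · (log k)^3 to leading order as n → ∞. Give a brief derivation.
S_n ~ 2 · n^31 · (log n)^3 / 31

By integral comparison, S_n = ∫_1^n 2 · x^30 · (log x)^3 dx + O(n^30 · (log n)^3). For the integral, the leading term of ∫_1^n x^30 (log x)^3 dx is n^31/31 · (log n)^3 (by repeated integration by parts; each step lowers the log-exponent and produces a relatively O(1/log n) correction). Hence S_n ~ 2 · n^31 · (log n)^3 / 31.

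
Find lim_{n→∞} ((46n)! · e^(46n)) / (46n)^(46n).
lim = ∞

Stirling: (46n)! ~ sqrt(2π·46n) · (46n/e)^(46n). Hence
  (46n)! · e^(46n) / (46n)^(46n) ~ sqrt(2π·46n) = sqrt(2π·46) · sqrt(n) → ∞.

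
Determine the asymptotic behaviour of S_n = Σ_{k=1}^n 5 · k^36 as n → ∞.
S_n ~ 5 · n^37 / 37

By integral comparison (Euler-Maclaurin), Σ_{k=1}^n 5 · k^36 = 5 · ∫_0^n x^36 dx + O(n^36) = 5 · n^37/37 + O(n^36). (Equivalently, Faulhaber's formula gives the same leading term.)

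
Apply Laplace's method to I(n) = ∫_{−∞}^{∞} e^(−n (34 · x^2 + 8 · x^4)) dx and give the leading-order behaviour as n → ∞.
I(n) ~ sqrt(π/(34n))

φ(x) = 34 · x^2 + 8 · x^4 has its unique global minimum at x* = 0 (since φ'(x) = 68x + 32x^3 = 0 only at x = 0 for real x with both coefficients positive, and φ → ∞ as |x| → ∞). At x* = 0, φ(0) = 0 and φ''(0) = 68. Laplace's method then gives
  I(n) ~ sqrt(2π / (n · φ''(0))) · e^(−n φ(0)) = sqrt(2π / (68n)) = sqrt(π/(34n)).
The 8 · x^4 term contributes only at subleading order (an O(1/n) relative correction).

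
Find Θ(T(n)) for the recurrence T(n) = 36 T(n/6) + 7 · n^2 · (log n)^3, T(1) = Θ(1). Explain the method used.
T(n) = Θ(n^2 · (log n)^4)

Here log_6 36 = 2 and f(n) = 7 · n^2 · (log n)^3 = Θ(n^(log_6 36) · (log n)^3). This is the extended Case 2 of the master theorem (f matches the critical exponent up to log factors), giving T(n) = Θ(n^(log_6 36) · (log n)^(3+1)) = Θ(n^2 · (log n)^4).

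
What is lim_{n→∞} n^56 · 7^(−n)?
lim = 0

Exponentials with base > 1 dominate every fixed polynomial: for any fixed c, n^c / 7^n → 0 as n → ∞ (e.g. by the ratio test, or by writing 7^n = e^(n ln 7) and noting e^(n ln 7) / n^c → ∞). Hence n^56 · 7^(−n) = n^56 / 7^n → 0.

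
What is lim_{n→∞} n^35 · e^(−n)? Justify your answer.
lim = 0

Exponentials with base > 1 dominate every fixed polynomial: for any fixed c, n^c / e^n → 0 as n → ∞ (e.g. by the ratio test, or since e^n grows faster than any power of n). Hence n^35 · e^(−n) = n^35 / e^n → 0.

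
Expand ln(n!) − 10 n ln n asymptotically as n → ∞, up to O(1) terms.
ln(n!) − 10 n ln n = −9 n ln n − n + (1/2) ln(2π n) + O(1/n)

Stirling: ln((n)!) = n ln(n) − n + (1/2) ln(2π·n) + O(1/n).
Here n ln(n) = n ln n.
Subtract 10n ln n: leading term is (1 − 10) n ln n = −9 n ln n. The next term is −n. Then the (1/2) ln(2π·n) correction.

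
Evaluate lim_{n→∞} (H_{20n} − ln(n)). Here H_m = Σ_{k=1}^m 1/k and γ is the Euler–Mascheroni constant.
lim = ln 20 + γ

By Euler-Maclaurin, H_m = ln m + γ + O(1/m). So
  H_{20n} − ln(n) = ln(20n) + γ − ln(n) + O(1/n)
                       = ln(20/1) + γ + O(1/n).
Hence the limit is ln(20/1) + γ.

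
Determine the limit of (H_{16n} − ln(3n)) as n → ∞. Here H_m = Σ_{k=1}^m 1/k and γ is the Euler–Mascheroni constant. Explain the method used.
lim = ln(16/3) + γ

By Euler-Maclaurin, H_m = ln m + γ + O(1/m). So
  H_{16n} − ln(3n) = ln(16n) + γ − ln(3n) + O(1/n)
                       = ln(16/3) + γ + O(1/n).
Hence the limit is ln(16/3) + γ.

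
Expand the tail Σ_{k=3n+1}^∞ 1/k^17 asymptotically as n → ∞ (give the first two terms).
Σ_{k>3n} 1/k^17 = 1/(16 · (3n)^16) − 1/(2 · (3n)^17) + O(1/(3n)^18)

Compare to the integral: ∫_{3n}^∞ x^(−17) dx = [−x^(−16)/16]_{3n}^∞ = 1/((17−1)·(3n)^16). The Euler-Maclaurin correction adds −f(3n)/2 = −1/(2·(3n)^17). Euler-Maclaurin then gives
  Σ_{k>3n} 1/k^17 = ∫_{3n}^∞ dx/x^17 − 1/(2·(3n)^17) + O(1/(3n)^18).
(Equivalently this is ζ(17) − Σ_{k≤3n} 1/k^17.)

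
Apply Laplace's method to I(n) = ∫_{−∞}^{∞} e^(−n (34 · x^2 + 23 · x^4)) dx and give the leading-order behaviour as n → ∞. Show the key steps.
I(n) ~ sqrt(π/(34n))

φ(x) = 34 · x^2 + 23 · x^4 has its unique global minimum at x* = 0 (since φ'(x) = 68x + 92x^3 = 0 only at x = 0 for real x with both coefficients positive, and φ → ∞ as |x| → ∞). At x* = 0, φ(0) = 0 and φ''(0) = 68. Laplace's method then gives
  I(n) ~ sqrt(2π / (n · φ''(0))) · e^(−n φ(0)) = sqrt(2π / (68n)) = sqrt(π/(34n)).
The 23 · x^4 term contributes only at subleading order (an O(1/n) relative correction).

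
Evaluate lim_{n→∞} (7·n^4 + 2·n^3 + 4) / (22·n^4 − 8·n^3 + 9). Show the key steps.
lim = 7/22

For large n the leading n^4 terms dominate both numerator and denominator. Dividing top and bottom by n^4, every other term tends to 0, leaving 7/22.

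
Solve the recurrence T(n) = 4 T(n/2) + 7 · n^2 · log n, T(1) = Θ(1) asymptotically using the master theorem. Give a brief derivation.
T(n) = Θ(n^2 · (log n)^2)

Here log_2 4 = 2 and f(n) = 7 · n^2 · log n = Θ(n^(log_2 4) · (log n)^1). This is the extended Case 2 of the master theorem (f matches the critical exponent up to log factors), giving T(n) = Θ(n^(log_2 4) · (log n)^(1+1)) = Θ(n^2 · (log n)^2).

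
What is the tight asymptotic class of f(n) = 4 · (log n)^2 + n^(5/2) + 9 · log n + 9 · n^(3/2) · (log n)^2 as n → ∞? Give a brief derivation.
f(n) ∈ Θ(n^(5/2))

Compare the terms by growth order. For large n, n^a · (log n)^b dominates n^a' · (log n)^b' iff a > a', or (a = a' and b > b'). Ranking the 4 terms shows the dominant one is n^(5/2). Hence f(n) ∈ Θ(n^(5/2)).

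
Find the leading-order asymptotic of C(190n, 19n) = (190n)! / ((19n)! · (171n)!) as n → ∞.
C(190n, 19n) ~ (10000000000/387420489)^(19n) · sqrt(5/(9π·19n))

Write N = 19n. Apply Stirling to each factorial:
  (10N)! ~ sqrt(2π·10N) · (10N/e)^(10N),
  N! ~ sqrt(2π N) · (N/e)^N,
  (9N)! ~ sqrt(2π·9N) · (9N/e)^(9N).
The exponential factors combine to (10N)^(10N) / (N^N · (9N)^(9N)) = 10^(10N)/9^(9N) = (10^10/9^9)^N = (10000000000/387420489)^N.
The square-root prefactors combine to sqrt(2π·10N) / (sqrt(2π N)·sqrt(2π·9N)) = sqrt(10 / (2π·9·N)) = sqrt(5/(9π·19n)).
Substituting N = 19n: C(190n, 19n) ~ (10000000000/387420489)^(19n) · sqrt(5/(9π·19n)).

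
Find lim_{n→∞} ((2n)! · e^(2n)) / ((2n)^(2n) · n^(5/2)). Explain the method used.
lim = 0

Stirling: (2n)! ~ sqrt(2π·2n) · (2n/e)^(2n). Hence
  (2n)! · e^(2n) / (2n)^(2n) ~ sqrt(2π·2n).
Dividing by n^(5/2): sqrt(2π·2n) / n^(5/2) = sqrt(2π·2) · n^((1−5)/2), so the expression behaves like sqrt(2π·2) · n^((1−5)/2) → 0.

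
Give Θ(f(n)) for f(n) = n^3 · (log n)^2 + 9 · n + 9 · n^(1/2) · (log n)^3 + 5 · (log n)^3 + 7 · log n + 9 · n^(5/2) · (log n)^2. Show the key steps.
f(n) ∈ Θ(n^3 · (log n)^2)

Compare the terms by growth order. For large n, n^a · (log n)^b dominates n^a' · (log n)^b' iff a > a', or (a = a' and b > b'). Ranking the 6 terms shows the dominant one is n^3 · (log n)^2. Hence f(n) ∈ Θ(n^3 · (log n)^2).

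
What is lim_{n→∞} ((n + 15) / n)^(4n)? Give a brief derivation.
lim = e^60

Rewrite as (1 + 15/n)^(4n). By the standard limit (1 + x/n)^n → e^x, we have (1 + 15/n)^n → e^15, and raising to the 4th power gives e^60.
More precisely, ln[(1 + 15/n)^(4n)] = 4n · ln(1 + 15/n) = 4n · (15/n + O(1/n^2)) = 60 + O(1/n) → 60.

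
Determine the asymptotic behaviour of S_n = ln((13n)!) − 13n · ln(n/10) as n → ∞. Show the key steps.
S_n ~ 13n · (ln 130 − 1) + O(ln n)

Stirling: ln((13n)!) = 13n ln(13n) − 13n + O(ln n).
  S_n = 13n ln(13n) − 13n − 13n ln(n/10) + O(ln n)
      = 13n ln(13n) − 13n ln n + 13n ln 10 − 13n + O(ln n)
      = 13n ln 13 + 13n ln 10 − 13n + O(ln n)
      = 13n (ln 130 − 1) + O(ln n).
Numerically ln(130) − 1 ≈ 3.8675.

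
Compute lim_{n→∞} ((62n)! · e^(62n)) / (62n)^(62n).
lim = ∞

Stirling: (62n)! ~ sqrt(2π·62n) · (62n/e)^(62n). Hence
  (62n)! · e^(62n) / (62n)^(62n) ~ sqrt(2π·62n) = sqrt(2π·62) · sqrt(n) → ∞.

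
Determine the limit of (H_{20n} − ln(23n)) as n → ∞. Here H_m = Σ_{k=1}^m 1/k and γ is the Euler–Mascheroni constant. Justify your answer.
lim = ln(20/23) + γ

By Euler-Maclaurin, H_m = ln m + γ + O(1/m). So
  H_{20n} − ln(23n) = ln(20n) + γ − ln(23n) + O(1/n)
                       = ln(20/23) + γ + O(1/n).
Hence the limit is ln(20/23) + γ.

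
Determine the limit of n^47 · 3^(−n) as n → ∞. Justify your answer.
lim = 0

Exponentials with base > 1 dominate every fixed polynomial: for any fixed c, n^c / 3^n → 0 as n → ∞ (e.g. by the ratio test, or by writing 3^n = e^(n ln 3) and noting e^(n ln 3) / n^c → ∞). Hence n^47 · 3^(−n) = n^47 / 3^n → 0.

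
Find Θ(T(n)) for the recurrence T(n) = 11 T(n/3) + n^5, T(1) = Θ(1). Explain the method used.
T(n) = Θ(n^5)

log_3 11 ≈ 2.183. f(n) = n^5 dominates n^(log_3 11) since 5 > 2.183, and the regularity condition a·f(n/b) = 11·(n/3)^5 = (11/243)·n^5 ≤ c·f(n) holds with c = 11/243 ≈ 0.0453 < 1. So this is Case 3: T(n) = Θ(f(n)) = Θ(n^5).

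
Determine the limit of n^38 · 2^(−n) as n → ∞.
lim = 0

Exponentials with base > 1 dominate every fixed polynomial: for any fixed c, n^c / 2^n → 0 as n → ∞ (e.g. by the ratio test, or by writing 2^n = e^(n ln 2) and noting e^(n ln 2) / n^c → ∞). Hence n^38 · 2^(−n) = n^38 / 2^n → 0.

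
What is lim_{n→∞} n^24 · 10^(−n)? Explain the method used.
lim = 0

Exponentials with base > 1 dominate every fixed polynomial: for any fixed c, n^c / 10^n → 0 as n → ∞ (e.g. by the ratio test, or by writing 10^n = e^(n ln 10) and noting e^(n ln 10) / n^c → ∞). Hence n^24 · 10^(−n) = n^24 / 10^n → 0.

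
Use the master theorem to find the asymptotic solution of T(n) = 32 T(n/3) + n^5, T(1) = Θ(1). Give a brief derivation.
T(n) = Θ(n^5)

log_3 32 ≈ 3.155. f(n) = n^5 dominates n^(log_3 32) since 5 > 3.155, and the regularity condition a·f(n/b) = 32·(n/3)^5 = (32/243)·n^5 ≤ c·f(n) holds with c = 32/243 ≈ 0.132 < 1. So this is Case 3: T(n) = Θ(f(n)) = Θ(n^5).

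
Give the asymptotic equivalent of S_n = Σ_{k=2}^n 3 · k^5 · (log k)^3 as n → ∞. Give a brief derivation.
S_n ~ n^6 · (log n)^3 / 2

By integral comparison, S_n = ∫_1^n 3 · x^5 · (log x)^3 dx + O(n^5 · (log n)^3). For the integral, the leading term of ∫_1^n x^5 (log x)^3 dx is n^6/6 · (log n)^3 (by repeated integration by parts; each step lowers the log-exponent and produces a relatively O(1/log n) correction). Hence S_n ~ n^6 · (log n)^3 / 2.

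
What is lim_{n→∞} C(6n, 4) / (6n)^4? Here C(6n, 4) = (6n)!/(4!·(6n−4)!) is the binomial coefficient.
lim = 1/4! = 1/24

With N = 6n → ∞: C(N, 4) / N^4 = [N(N−1)…(N−3)] / (4! · N^4) = (1/4!) · 1 · (1 − 1/(6n)) · (1 − 2/(6n)) · (1 − 3/(6n)). Each factor → 1 as N → ∞, so the limit is 1/4! = 1/24.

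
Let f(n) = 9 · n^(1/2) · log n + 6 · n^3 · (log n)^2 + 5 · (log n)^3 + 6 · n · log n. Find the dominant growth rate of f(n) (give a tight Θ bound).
f(n) ∈ Θ(n^3 · (log n)^2)

Compare the terms by growth order. For large n, n^a · (log n)^b dominates n^a' · (log n)^b' iff a > a', or (a = a' and b > b'). Ranking the 4 terms shows the dominant one is 6 · n^3 · (log n)^2. Hence f(n) ∈ Θ(n^3 · (log n)^2).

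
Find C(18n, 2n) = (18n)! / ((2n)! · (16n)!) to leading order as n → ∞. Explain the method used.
C(18n, 2n) ~ (387420489/16777216)^(2n) · sqrt(9/(16π·2n))

Write N = 2n. Apply Stirling to each factorial:
  (9N)! ~ sqrt(2π·9N) · (9N/e)^(9N),
  N! ~ sqrt(2π N) · (N/e)^N,
  (8N)! ~ sqrt(2π·8N) · (8N/e)^(8N).
The exponential factors combine to (9N)^(9N) / (N^N · (8N)^(8N)) = 9^(9N)/8^(8N) = (9^9/8^8)^N = (387420489/16777216)^N.
The square-root prefactors combine to sqrt(2π·9N) / (sqrt(2π N)·sqrt(2π·8N)) = sqrt(9 / (2π·8·N)) = sqrt(9/(16π·2n)).
Substituting N = 2n: C(18n, 2n) ~ (387420489/16777216)^(2n) · sqrt(9/(16π·2n)).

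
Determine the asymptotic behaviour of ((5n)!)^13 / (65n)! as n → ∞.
((5n)!)^13/(65n)! ~ ((2π·5n)^(12/2) / sqrt(13)) · 13^(−13·5n)  →  0

Write N = 5n. Stirling: N! ~ sqrt(2π N)(N/e)^N and (13N)! ~ sqrt(2π·13N)·(13N/e)^(13N).
  (N!)^13/(13N)! ~ (2π N)^(13/2) (N/e)^(13N) / [sqrt(2π·13N) (13N/e)^(13N)]
     = (2π N)^(13/2) / sqrt(2π·13N) · (N/(13N))^(13N)
     = (2π N)^((13−1)/2) / sqrt(13) · 13^(−13N).
Since 13^13 > 1, the factor 13^(−13N) decays exponentially, so the ratio → 0. Substituting N = 5n gives the stated form.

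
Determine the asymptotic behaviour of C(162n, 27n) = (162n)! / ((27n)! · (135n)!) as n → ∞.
C(162n, 27n) ~ (46656/3125)^(27n) · sqrt(3/(5π·27n))

Write N = 27n. Apply Stirling to each factorial:
  (6N)! ~ sqrt(2π·6N) · (6N/e)^(6N),
  N! ~ sqrt(2π N) · (N/e)^N,
  (5N)! ~ sqrt(2π·5N) · (5N/e)^(5N).
The exponential factors combine to (6N)^(6N) / (N^N · (5N)^(5N)) = 6^(6N)/5^(5N) = (6^6/5^5)^N = (46656/3125)^N.
The square-root prefactors combine to sqrt(2π·6N) / (sqrt(2π N)·sqrt(2π·5N)) = sqrt(6 / (2π·5·N)) = sqrt(3/(5π·27n)).
Substituting N = 27n: C(162n, 27n) ~ (46656/3125)^(27n) · sqrt(3/(5π·27n)).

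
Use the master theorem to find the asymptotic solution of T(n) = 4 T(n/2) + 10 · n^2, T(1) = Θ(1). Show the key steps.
T(n) = Θ(n^2 log n)

log_2 4 = 2, and f(n) = 10 · n^2 = Θ(n^(log_2 4)). This is Case 2 of the master theorem: T(n) = Θ(f(n) · log n) = Θ(n^2 log n).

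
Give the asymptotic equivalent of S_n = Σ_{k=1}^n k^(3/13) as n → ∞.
S_n ~ (13/16) · n^(16/13)

Integral comparison: Σ_{k=1}^n k^(3/13) = ∫_0^n x^(3/13) dx + O(n^(3/13)). The integral is n^(1 + 3/13) / (1 + 3/13) = n^((3+13)/13) / ((3+13)/13) = (13/16) · n^(16/13).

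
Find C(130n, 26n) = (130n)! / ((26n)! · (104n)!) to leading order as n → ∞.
C(130n, 26n) ~ (3125/256)^(26n) · sqrt(5/(8π·26n))

Write N = 26n. Apply Stirling to each factorial:
  (5N)! ~ sqrt(2π·5N) · (5N/e)^(5N),
  N! ~ sqrt(2π N) · (N/e)^N,
  (4N)! ~ sqrt(2π·4N) · (4N/e)^(4N).
The exponential factors combine to (5N)^(5N) / (N^N · (4N)^(4N)) = 5^(5N)/4^(4N) = (5^5/4^4)^N = (3125/256)^N.
The square-root prefactors combine to sqrt(2π·5N) / (sqrt(2π N)·sqrt(2π·4N)) = sqrt(5 / (2π·4·N)) = sqrt(5/(8π·26n)).
Substituting N = 26n: C(130n, 26n) ~ (3125/256)^(26n) · sqrt(5/(8π·26n)).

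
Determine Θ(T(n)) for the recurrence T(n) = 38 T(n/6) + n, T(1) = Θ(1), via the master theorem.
T(n) = Θ(n^(log_6 38))

Master theorem: compare f(n) = n to n^(log_6 38) where log_6 38 ≈ 2.030. Since 1 < log_6 38, we have f(n) = O(n^(log_6 38 − ε)) for some ε > 0 — Case 1. Hence T(n) = Θ(n^(log_6 38)).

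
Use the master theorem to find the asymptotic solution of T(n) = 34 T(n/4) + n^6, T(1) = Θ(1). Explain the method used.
T(n) = Θ(n^6)

log_4 34 ≈ 2.544. f(n) = n^6 dominates n^(log_4 34) since 6 > 2.544, and the regularity condition a·f(n/b) = 34·(n/4)^6 = (34/4096)·n^6 ≤ c·f(n) holds with c = 34/4096 ≈ 0.0083 < 1. So this is Case 3: T(n) = Θ(f(n)) = Θ(n^6).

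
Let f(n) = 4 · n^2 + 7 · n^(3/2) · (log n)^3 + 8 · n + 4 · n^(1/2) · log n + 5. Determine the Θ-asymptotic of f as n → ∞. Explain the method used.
f(n) ∈ Θ(n^2)

Compare the terms by growth order. For large n, n^a · (log n)^b dominates n^a' · (log n)^b' iff a > a', or (a = a' and b > b'). Ranking the 5 terms shows the dominant one is 4 · n^2. Hence f(n) ∈ Θ(n^2).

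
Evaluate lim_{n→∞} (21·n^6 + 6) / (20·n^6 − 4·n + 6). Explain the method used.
lim = 21/20

For large n the leading n^6 terms dominate both numerator and denominator. Dividing top and bottom by n^6, every other term tends to 0, leaving 21/20.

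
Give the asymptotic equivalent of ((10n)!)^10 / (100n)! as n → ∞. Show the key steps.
((10n)!)^10/(100n)! ~ ((2π·10n)^(9/2) / sqrt(10)) · 10^(−10·10n)  →  0

Write N = 10n. Stirling: N! ~ sqrt(2π N)(N/e)^N and (10N)! ~ sqrt(2π·10N)·(10N/e)^(10N).
  (N!)^10/(10N)! ~ (2π N)^(10/2) (N/e)^(10N) / [sqrt(2π·10N) (10N/e)^(10N)]
     = (2π N)^(10/2) / sqrt(2π·10N) · (N/(10N))^(10N)
     = (2π N)^((10−1)/2) / sqrt(10) · 10^(−10N).
Since 10^10 > 1, the factor 10^(−10N) decays exponentially, so the ratio → 0. Substituting N = 10n gives the stated form.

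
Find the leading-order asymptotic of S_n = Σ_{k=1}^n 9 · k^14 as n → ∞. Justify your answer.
S_n ~ 3 · n^15 / 5

By integral comparison (Euler-Maclaurin), Σ_{k=1}^n 9 · k^14 = 9 · ∫_0^n x^14 dx + O(n^14) = 9 · n^15/15 = 3 · n^15 / 5 + O(n^14). (Equivalently, Faulhaber's formula gives the same leading term.)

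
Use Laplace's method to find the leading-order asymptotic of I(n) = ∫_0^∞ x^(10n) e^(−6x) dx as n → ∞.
I(n) ~ (sqrt(2π·10n) / 6) · (10n/(6e))^(10n)

Write the integrand as exp(10n ln x − 6x) and set f(x) = 10n ln x − 6x. Then f'(x) = 10n/x − 6 = 0 at x* = 10n/6, and f''(x*) = −10n/x*^2 = −6^2/(10n). Laplace's method (interior maximum) gives
  I(n) ~ e^(f(x*)) · sqrt(2π / |f''(x*)|)
        = exp(10n ln(10n/6) − 10n) · sqrt(2π · 10n / 6^2)
        = (10n/6)^(10n) e^(−10n) · sqrt(2π·10n) / 6
        = (sqrt(2π·10n) / 6) · (10n/(6e))^(10n).
This matches Γ(10n+1)/6^(10n+1) with Stirling applied to Γ.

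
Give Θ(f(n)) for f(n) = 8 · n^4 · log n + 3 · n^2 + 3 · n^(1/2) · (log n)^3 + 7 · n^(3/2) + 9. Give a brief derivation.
f(n) ∈ Θ(n^4 · log n)

Compare the terms by growth order. For large n, n^a · (log n)^b dominates n^a' · (log n)^b' iff a > a', or (a = a' and b > b'). Ranking the 5 terms shows the dominant one is 8 · n^4 · log n. Hence f(n) ∈ Θ(n^4 · log n).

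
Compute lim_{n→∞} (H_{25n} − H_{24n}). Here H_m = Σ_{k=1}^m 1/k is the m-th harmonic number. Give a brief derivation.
lim = ln(25/24)

Euler-Maclaurin gives H_m = ln m + γ + 1/(2m) + O(1/m^2). The γ and O(1/m) terms cancel in the difference:
  H_{25n} − H_{24n} = ln(25n) − ln(24n) + O(1/n) = ln(25/24) + O(1/n).
Hence the limit is ln(25/24).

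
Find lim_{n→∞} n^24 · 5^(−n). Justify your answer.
lim = 0

Exponentials with base > 1 dominate every fixed polynomial: for any fixed c, n^c / 5^n → 0 as n → ∞ (e.g. by the ratio test, or by writing 5^n = e^(n ln 5) and noting e^(n ln 5) / n^c → ∞). Hence n^24 · 5^(−n) = n^24 / 5^n → 0.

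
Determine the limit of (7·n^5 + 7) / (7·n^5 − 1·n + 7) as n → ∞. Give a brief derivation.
lim = 7/7 = 1

For large n the leading n^5 terms dominate both numerator and denominator. Dividing top and bottom by n^5, every other term tends to 0, leaving 7/7 = 1.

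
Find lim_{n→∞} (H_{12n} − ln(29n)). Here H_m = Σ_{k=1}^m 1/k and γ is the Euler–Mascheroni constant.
lim = ln(12/29) + γ

By Euler-Maclaurin, H_m = ln m + γ + O(1/m). So
  H_{12n} − ln(29n) = ln(12n) + γ − ln(29n) + O(1/n)
                       = ln(12/29) + γ + O(1/n).
Hence the limit is ln(12/29) + γ.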